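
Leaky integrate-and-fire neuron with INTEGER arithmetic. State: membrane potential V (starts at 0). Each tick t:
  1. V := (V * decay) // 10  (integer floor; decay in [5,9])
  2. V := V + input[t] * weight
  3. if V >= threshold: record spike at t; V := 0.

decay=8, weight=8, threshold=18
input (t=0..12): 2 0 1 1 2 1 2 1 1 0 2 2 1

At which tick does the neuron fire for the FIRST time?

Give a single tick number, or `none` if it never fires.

t=0: input=2 -> V=16
t=1: input=0 -> V=12
t=2: input=1 -> V=17
t=3: input=1 -> V=0 FIRE
t=4: input=2 -> V=16
t=5: input=1 -> V=0 FIRE
t=6: input=2 -> V=16
t=7: input=1 -> V=0 FIRE
t=8: input=1 -> V=8
t=9: input=0 -> V=6
t=10: input=2 -> V=0 FIRE
t=11: input=2 -> V=16
t=12: input=1 -> V=0 FIRE

Answer: 3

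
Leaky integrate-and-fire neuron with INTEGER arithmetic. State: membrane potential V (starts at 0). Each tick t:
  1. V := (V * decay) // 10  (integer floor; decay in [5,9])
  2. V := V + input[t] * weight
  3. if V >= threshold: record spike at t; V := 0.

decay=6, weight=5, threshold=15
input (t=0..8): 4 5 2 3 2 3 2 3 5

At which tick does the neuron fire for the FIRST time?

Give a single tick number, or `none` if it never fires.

t=0: input=4 -> V=0 FIRE
t=1: input=5 -> V=0 FIRE
t=2: input=2 -> V=10
t=3: input=3 -> V=0 FIRE
t=4: input=2 -> V=10
t=5: input=3 -> V=0 FIRE
t=6: input=2 -> V=10
t=7: input=3 -> V=0 FIRE
t=8: input=5 -> V=0 FIRE

Answer: 0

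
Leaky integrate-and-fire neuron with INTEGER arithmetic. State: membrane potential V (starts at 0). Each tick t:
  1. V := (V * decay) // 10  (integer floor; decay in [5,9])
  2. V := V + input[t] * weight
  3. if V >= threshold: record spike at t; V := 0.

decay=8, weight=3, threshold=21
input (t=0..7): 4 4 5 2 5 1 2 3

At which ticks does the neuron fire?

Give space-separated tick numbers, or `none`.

Answer: 1 4

Derivation:
t=0: input=4 -> V=12
t=1: input=4 -> V=0 FIRE
t=2: input=5 -> V=15
t=3: input=2 -> V=18
t=4: input=5 -> V=0 FIRE
t=5: input=1 -> V=3
t=6: input=2 -> V=8
t=7: input=3 -> V=15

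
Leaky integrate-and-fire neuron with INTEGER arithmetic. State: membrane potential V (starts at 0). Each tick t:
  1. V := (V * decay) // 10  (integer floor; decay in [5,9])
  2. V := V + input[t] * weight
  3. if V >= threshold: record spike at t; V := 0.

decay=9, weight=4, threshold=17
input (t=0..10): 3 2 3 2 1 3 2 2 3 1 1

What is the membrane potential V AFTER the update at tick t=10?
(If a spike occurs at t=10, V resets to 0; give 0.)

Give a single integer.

Answer: 7

Derivation:
t=0: input=3 -> V=12
t=1: input=2 -> V=0 FIRE
t=2: input=3 -> V=12
t=3: input=2 -> V=0 FIRE
t=4: input=1 -> V=4
t=5: input=3 -> V=15
t=6: input=2 -> V=0 FIRE
t=7: input=2 -> V=8
t=8: input=3 -> V=0 FIRE
t=9: input=1 -> V=4
t=10: input=1 -> V=7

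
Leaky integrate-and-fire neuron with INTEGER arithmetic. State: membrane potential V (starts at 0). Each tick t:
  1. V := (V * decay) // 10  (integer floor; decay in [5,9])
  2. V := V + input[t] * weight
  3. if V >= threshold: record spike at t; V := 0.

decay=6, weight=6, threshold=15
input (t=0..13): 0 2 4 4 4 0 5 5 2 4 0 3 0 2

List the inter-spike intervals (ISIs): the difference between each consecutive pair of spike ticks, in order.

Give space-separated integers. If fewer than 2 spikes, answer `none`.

Answer: 1 1 2 1 2 2

Derivation:
t=0: input=0 -> V=0
t=1: input=2 -> V=12
t=2: input=4 -> V=0 FIRE
t=3: input=4 -> V=0 FIRE
t=4: input=4 -> V=0 FIRE
t=5: input=0 -> V=0
t=6: input=5 -> V=0 FIRE
t=7: input=5 -> V=0 FIRE
t=8: input=2 -> V=12
t=9: input=4 -> V=0 FIRE
t=10: input=0 -> V=0
t=11: input=3 -> V=0 FIRE
t=12: input=0 -> V=0
t=13: input=2 -> V=12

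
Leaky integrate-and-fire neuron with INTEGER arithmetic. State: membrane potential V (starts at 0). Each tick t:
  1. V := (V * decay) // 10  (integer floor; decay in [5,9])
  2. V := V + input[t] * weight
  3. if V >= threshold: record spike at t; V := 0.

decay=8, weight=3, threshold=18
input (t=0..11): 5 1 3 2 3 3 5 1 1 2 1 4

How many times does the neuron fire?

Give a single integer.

Answer: 3

Derivation:
t=0: input=5 -> V=15
t=1: input=1 -> V=15
t=2: input=3 -> V=0 FIRE
t=3: input=2 -> V=6
t=4: input=3 -> V=13
t=5: input=3 -> V=0 FIRE
t=6: input=5 -> V=15
t=7: input=1 -> V=15
t=8: input=1 -> V=15
t=9: input=2 -> V=0 FIRE
t=10: input=1 -> V=3
t=11: input=4 -> V=14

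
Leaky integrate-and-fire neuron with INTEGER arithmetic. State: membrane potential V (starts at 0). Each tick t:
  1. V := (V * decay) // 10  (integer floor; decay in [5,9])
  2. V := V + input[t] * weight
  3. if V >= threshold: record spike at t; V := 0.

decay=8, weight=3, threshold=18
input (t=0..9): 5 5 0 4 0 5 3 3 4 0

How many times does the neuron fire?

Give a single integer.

t=0: input=5 -> V=15
t=1: input=5 -> V=0 FIRE
t=2: input=0 -> V=0
t=3: input=4 -> V=12
t=4: input=0 -> V=9
t=5: input=5 -> V=0 FIRE
t=6: input=3 -> V=9
t=7: input=3 -> V=16
t=8: input=4 -> V=0 FIRE
t=9: input=0 -> V=0

Answer: 3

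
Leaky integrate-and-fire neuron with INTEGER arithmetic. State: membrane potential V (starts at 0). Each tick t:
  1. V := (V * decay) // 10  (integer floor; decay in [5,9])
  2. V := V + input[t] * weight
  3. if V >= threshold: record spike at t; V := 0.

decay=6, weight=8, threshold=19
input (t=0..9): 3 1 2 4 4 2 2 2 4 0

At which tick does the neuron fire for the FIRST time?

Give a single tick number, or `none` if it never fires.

t=0: input=3 -> V=0 FIRE
t=1: input=1 -> V=8
t=2: input=2 -> V=0 FIRE
t=3: input=4 -> V=0 FIRE
t=4: input=4 -> V=0 FIRE
t=5: input=2 -> V=16
t=6: input=2 -> V=0 FIRE
t=7: input=2 -> V=16
t=8: input=4 -> V=0 FIRE
t=9: input=0 -> V=0

Answer: 0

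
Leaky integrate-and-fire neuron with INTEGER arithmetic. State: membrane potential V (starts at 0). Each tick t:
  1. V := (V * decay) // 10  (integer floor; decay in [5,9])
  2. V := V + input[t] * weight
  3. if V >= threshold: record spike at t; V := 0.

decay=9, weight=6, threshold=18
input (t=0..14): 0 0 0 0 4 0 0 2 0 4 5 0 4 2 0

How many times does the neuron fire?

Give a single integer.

t=0: input=0 -> V=0
t=1: input=0 -> V=0
t=2: input=0 -> V=0
t=3: input=0 -> V=0
t=4: input=4 -> V=0 FIRE
t=5: input=0 -> V=0
t=6: input=0 -> V=0
t=7: input=2 -> V=12
t=8: input=0 -> V=10
t=9: input=4 -> V=0 FIRE
t=10: input=5 -> V=0 FIRE
t=11: input=0 -> V=0
t=12: input=4 -> V=0 FIRE
t=13: input=2 -> V=12
t=14: input=0 -> V=10

Answer: 4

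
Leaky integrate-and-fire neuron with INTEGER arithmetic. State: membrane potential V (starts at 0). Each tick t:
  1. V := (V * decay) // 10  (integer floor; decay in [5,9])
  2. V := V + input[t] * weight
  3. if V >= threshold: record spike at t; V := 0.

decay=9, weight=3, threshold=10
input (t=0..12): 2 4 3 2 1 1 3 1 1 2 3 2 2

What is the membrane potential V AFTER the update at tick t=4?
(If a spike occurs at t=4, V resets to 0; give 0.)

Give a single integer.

Answer: 3

Derivation:
t=0: input=2 -> V=6
t=1: input=4 -> V=0 FIRE
t=2: input=3 -> V=9
t=3: input=2 -> V=0 FIRE
t=4: input=1 -> V=3
t=5: input=1 -> V=5
t=6: input=3 -> V=0 FIRE
t=7: input=1 -> V=3
t=8: input=1 -> V=5
t=9: input=2 -> V=0 FIRE
t=10: input=3 -> V=9
t=11: input=2 -> V=0 FIRE
t=12: input=2 -> V=6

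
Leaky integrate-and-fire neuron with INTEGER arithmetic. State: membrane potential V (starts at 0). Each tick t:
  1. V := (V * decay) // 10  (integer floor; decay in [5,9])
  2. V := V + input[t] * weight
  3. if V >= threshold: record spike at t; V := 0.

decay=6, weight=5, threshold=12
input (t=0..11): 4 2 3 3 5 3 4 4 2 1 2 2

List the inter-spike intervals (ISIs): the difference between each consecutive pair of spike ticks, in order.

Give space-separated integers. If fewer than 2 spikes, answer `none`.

t=0: input=4 -> V=0 FIRE
t=1: input=2 -> V=10
t=2: input=3 -> V=0 FIRE
t=3: input=3 -> V=0 FIRE
t=4: input=5 -> V=0 FIRE
t=5: input=3 -> V=0 FIRE
t=6: input=4 -> V=0 FIRE
t=7: input=4 -> V=0 FIRE
t=8: input=2 -> V=10
t=9: input=1 -> V=11
t=10: input=2 -> V=0 FIRE
t=11: input=2 -> V=10

Answer: 2 1 1 1 1 1 3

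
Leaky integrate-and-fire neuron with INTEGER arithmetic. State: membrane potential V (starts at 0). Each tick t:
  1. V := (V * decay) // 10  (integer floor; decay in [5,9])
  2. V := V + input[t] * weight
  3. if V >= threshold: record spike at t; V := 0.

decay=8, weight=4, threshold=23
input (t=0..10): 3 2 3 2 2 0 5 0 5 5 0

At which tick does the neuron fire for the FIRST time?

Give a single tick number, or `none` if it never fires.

Answer: 2

Derivation:
t=0: input=3 -> V=12
t=1: input=2 -> V=17
t=2: input=3 -> V=0 FIRE
t=3: input=2 -> V=8
t=4: input=2 -> V=14
t=5: input=0 -> V=11
t=6: input=5 -> V=0 FIRE
t=7: input=0 -> V=0
t=8: input=5 -> V=20
t=9: input=5 -> V=0 FIRE
t=10: input=0 -> V=0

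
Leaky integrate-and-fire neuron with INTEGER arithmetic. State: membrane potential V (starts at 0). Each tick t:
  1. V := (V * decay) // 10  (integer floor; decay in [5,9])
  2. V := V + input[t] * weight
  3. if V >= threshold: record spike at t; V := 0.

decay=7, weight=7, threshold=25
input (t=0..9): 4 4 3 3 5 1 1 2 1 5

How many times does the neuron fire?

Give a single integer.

Answer: 5

Derivation:
t=0: input=4 -> V=0 FIRE
t=1: input=4 -> V=0 FIRE
t=2: input=3 -> V=21
t=3: input=3 -> V=0 FIRE
t=4: input=5 -> V=0 FIRE
t=5: input=1 -> V=7
t=6: input=1 -> V=11
t=7: input=2 -> V=21
t=8: input=1 -> V=21
t=9: input=5 -> V=0 FIRE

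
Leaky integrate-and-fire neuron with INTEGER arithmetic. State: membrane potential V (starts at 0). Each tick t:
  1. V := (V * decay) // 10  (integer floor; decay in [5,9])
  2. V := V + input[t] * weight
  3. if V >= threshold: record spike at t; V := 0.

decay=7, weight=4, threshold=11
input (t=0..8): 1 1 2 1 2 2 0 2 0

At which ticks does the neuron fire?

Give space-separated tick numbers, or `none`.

t=0: input=1 -> V=4
t=1: input=1 -> V=6
t=2: input=2 -> V=0 FIRE
t=3: input=1 -> V=4
t=4: input=2 -> V=10
t=5: input=2 -> V=0 FIRE
t=6: input=0 -> V=0
t=7: input=2 -> V=8
t=8: input=0 -> V=5

Answer: 2 5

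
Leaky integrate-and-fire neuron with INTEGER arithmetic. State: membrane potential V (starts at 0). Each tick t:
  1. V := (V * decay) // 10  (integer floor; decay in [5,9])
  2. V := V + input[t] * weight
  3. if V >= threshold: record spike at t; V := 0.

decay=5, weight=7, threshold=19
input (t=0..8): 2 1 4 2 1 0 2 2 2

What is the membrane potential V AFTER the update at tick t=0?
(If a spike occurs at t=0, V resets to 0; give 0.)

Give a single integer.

Answer: 14

Derivation:
t=0: input=2 -> V=14
t=1: input=1 -> V=14
t=2: input=4 -> V=0 FIRE
t=3: input=2 -> V=14
t=4: input=1 -> V=14
t=5: input=0 -> V=7
t=6: input=2 -> V=17
t=7: input=2 -> V=0 FIRE
t=8: input=2 -> V=14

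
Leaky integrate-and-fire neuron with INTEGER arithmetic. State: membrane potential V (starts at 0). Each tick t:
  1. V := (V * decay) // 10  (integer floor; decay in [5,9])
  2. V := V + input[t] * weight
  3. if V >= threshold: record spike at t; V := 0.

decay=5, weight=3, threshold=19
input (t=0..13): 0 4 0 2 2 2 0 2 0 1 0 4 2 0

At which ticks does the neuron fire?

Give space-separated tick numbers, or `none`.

t=0: input=0 -> V=0
t=1: input=4 -> V=12
t=2: input=0 -> V=6
t=3: input=2 -> V=9
t=4: input=2 -> V=10
t=5: input=2 -> V=11
t=6: input=0 -> V=5
t=7: input=2 -> V=8
t=8: input=0 -> V=4
t=9: input=1 -> V=5
t=10: input=0 -> V=2
t=11: input=4 -> V=13
t=12: input=2 -> V=12
t=13: input=0 -> V=6

Answer: none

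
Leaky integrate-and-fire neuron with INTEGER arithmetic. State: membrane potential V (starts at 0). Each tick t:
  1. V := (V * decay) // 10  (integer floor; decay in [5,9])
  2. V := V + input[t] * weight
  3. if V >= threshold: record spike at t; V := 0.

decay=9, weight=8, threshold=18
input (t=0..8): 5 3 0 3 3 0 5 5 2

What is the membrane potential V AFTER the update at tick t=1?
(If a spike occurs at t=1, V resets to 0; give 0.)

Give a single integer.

Answer: 0

Derivation:
t=0: input=5 -> V=0 FIRE
t=1: input=3 -> V=0 FIRE
t=2: input=0 -> V=0
t=3: input=3 -> V=0 FIRE
t=4: input=3 -> V=0 FIRE
t=5: input=0 -> V=0
t=6: input=5 -> V=0 FIRE
t=7: input=5 -> V=0 FIRE
t=8: input=2 -> V=16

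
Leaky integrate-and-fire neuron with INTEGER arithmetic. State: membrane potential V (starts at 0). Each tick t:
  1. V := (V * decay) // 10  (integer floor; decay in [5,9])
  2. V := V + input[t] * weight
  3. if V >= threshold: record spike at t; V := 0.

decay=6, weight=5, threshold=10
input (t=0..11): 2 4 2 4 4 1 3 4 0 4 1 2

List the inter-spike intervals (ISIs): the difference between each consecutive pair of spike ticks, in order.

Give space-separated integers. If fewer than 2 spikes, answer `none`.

t=0: input=2 -> V=0 FIRE
t=1: input=4 -> V=0 FIRE
t=2: input=2 -> V=0 FIRE
t=3: input=4 -> V=0 FIRE
t=4: input=4 -> V=0 FIRE
t=5: input=1 -> V=5
t=6: input=3 -> V=0 FIRE
t=7: input=4 -> V=0 FIRE
t=8: input=0 -> V=0
t=9: input=4 -> V=0 FIRE
t=10: input=1 -> V=5
t=11: input=2 -> V=0 FIRE

Answer: 1 1 1 1 2 1 2 2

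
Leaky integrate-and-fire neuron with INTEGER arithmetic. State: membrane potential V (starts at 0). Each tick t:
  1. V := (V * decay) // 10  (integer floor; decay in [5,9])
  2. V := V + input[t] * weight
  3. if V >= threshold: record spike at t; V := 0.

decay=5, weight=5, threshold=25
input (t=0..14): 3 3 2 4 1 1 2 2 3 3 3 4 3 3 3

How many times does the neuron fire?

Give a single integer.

t=0: input=3 -> V=15
t=1: input=3 -> V=22
t=2: input=2 -> V=21
t=3: input=4 -> V=0 FIRE
t=4: input=1 -> V=5
t=5: input=1 -> V=7
t=6: input=2 -> V=13
t=7: input=2 -> V=16
t=8: input=3 -> V=23
t=9: input=3 -> V=0 FIRE
t=10: input=3 -> V=15
t=11: input=4 -> V=0 FIRE
t=12: input=3 -> V=15
t=13: input=3 -> V=22
t=14: input=3 -> V=0 FIRE

Answer: 4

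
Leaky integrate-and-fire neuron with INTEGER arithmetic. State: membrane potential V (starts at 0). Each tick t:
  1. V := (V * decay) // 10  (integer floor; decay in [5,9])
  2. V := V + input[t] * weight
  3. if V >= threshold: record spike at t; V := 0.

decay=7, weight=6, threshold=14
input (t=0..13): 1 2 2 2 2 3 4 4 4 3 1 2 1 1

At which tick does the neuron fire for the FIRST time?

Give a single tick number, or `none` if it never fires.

t=0: input=1 -> V=6
t=1: input=2 -> V=0 FIRE
t=2: input=2 -> V=12
t=3: input=2 -> V=0 FIRE
t=4: input=2 -> V=12
t=5: input=3 -> V=0 FIRE
t=6: input=4 -> V=0 FIRE
t=7: input=4 -> V=0 FIRE
t=8: input=4 -> V=0 FIRE
t=9: input=3 -> V=0 FIRE
t=10: input=1 -> V=6
t=11: input=2 -> V=0 FIRE
t=12: input=1 -> V=6
t=13: input=1 -> V=10

Answer: 1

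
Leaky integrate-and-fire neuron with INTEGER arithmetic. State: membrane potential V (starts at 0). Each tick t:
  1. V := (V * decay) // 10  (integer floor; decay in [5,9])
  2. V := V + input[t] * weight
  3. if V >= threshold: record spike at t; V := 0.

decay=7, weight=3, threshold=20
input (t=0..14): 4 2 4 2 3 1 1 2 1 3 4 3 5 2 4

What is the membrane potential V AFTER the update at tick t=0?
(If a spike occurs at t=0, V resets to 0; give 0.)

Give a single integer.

t=0: input=4 -> V=12
t=1: input=2 -> V=14
t=2: input=4 -> V=0 FIRE
t=3: input=2 -> V=6
t=4: input=3 -> V=13
t=5: input=1 -> V=12
t=6: input=1 -> V=11
t=7: input=2 -> V=13
t=8: input=1 -> V=12
t=9: input=3 -> V=17
t=10: input=4 -> V=0 FIRE
t=11: input=3 -> V=9
t=12: input=5 -> V=0 FIRE
t=13: input=2 -> V=6
t=14: input=4 -> V=16

Answer: 12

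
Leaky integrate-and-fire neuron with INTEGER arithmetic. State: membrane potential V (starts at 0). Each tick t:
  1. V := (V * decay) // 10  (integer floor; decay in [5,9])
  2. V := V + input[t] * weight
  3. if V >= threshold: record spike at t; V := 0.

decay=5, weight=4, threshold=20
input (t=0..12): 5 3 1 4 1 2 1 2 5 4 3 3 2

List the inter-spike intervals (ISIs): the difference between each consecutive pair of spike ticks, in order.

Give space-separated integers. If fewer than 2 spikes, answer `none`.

t=0: input=5 -> V=0 FIRE
t=1: input=3 -> V=12
t=2: input=1 -> V=10
t=3: input=4 -> V=0 FIRE
t=4: input=1 -> V=4
t=5: input=2 -> V=10
t=6: input=1 -> V=9
t=7: input=2 -> V=12
t=8: input=5 -> V=0 FIRE
t=9: input=4 -> V=16
t=10: input=3 -> V=0 FIRE
t=11: input=3 -> V=12
t=12: input=2 -> V=14

Answer: 3 5 2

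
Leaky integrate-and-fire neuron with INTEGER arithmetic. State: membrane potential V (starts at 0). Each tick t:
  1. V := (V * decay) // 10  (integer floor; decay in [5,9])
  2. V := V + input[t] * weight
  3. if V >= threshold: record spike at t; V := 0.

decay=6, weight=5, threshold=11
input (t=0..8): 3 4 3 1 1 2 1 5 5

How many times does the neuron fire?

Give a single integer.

t=0: input=3 -> V=0 FIRE
t=1: input=4 -> V=0 FIRE
t=2: input=3 -> V=0 FIRE
t=3: input=1 -> V=5
t=4: input=1 -> V=8
t=5: input=2 -> V=0 FIRE
t=6: input=1 -> V=5
t=7: input=5 -> V=0 FIRE
t=8: input=5 -> V=0 FIRE

Answer: 6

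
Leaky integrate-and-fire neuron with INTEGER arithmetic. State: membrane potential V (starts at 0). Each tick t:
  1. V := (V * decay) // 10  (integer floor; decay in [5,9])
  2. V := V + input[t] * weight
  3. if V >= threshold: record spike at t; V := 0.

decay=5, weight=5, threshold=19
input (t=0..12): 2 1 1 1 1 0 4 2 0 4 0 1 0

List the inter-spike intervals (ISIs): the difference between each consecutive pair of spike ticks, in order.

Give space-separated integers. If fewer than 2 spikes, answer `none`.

Answer: 3

Derivation:
t=0: input=2 -> V=10
t=1: input=1 -> V=10
t=2: input=1 -> V=10
t=3: input=1 -> V=10
t=4: input=1 -> V=10
t=5: input=0 -> V=5
t=6: input=4 -> V=0 FIRE
t=7: input=2 -> V=10
t=8: input=0 -> V=5
t=9: input=4 -> V=0 FIRE
t=10: input=0 -> V=0
t=11: input=1 -> V=5
t=12: input=0 -> V=2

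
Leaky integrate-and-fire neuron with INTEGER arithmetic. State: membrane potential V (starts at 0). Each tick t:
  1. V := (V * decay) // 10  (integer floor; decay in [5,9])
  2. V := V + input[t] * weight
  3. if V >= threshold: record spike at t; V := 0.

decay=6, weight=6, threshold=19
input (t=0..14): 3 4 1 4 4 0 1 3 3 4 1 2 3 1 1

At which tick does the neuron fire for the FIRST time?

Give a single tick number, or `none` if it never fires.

t=0: input=3 -> V=18
t=1: input=4 -> V=0 FIRE
t=2: input=1 -> V=6
t=3: input=4 -> V=0 FIRE
t=4: input=4 -> V=0 FIRE
t=5: input=0 -> V=0
t=6: input=1 -> V=6
t=7: input=3 -> V=0 FIRE
t=8: input=3 -> V=18
t=9: input=4 -> V=0 FIRE
t=10: input=1 -> V=6
t=11: input=2 -> V=15
t=12: input=3 -> V=0 FIRE
t=13: input=1 -> V=6
t=14: input=1 -> V=9

Answer: 1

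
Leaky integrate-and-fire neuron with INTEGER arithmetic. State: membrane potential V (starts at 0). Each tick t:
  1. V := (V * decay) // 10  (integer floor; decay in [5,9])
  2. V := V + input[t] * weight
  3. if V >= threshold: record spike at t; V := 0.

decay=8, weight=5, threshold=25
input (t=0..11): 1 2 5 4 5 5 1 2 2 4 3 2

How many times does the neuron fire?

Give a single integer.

t=0: input=1 -> V=5
t=1: input=2 -> V=14
t=2: input=5 -> V=0 FIRE
t=3: input=4 -> V=20
t=4: input=5 -> V=0 FIRE
t=5: input=5 -> V=0 FIRE
t=6: input=1 -> V=5
t=7: input=2 -> V=14
t=8: input=2 -> V=21
t=9: input=4 -> V=0 FIRE
t=10: input=3 -> V=15
t=11: input=2 -> V=22

Answer: 4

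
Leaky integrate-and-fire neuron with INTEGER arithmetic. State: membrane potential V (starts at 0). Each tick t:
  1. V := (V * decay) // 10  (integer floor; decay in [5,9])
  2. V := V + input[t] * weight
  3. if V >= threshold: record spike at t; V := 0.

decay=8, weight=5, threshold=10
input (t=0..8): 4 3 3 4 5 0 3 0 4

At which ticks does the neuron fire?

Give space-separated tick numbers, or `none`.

t=0: input=4 -> V=0 FIRE
t=1: input=3 -> V=0 FIRE
t=2: input=3 -> V=0 FIRE
t=3: input=4 -> V=0 FIRE
t=4: input=5 -> V=0 FIRE
t=5: input=0 -> V=0
t=6: input=3 -> V=0 FIRE
t=7: input=0 -> V=0
t=8: input=4 -> V=0 FIRE

Answer: 0 1 2 3 4 6 8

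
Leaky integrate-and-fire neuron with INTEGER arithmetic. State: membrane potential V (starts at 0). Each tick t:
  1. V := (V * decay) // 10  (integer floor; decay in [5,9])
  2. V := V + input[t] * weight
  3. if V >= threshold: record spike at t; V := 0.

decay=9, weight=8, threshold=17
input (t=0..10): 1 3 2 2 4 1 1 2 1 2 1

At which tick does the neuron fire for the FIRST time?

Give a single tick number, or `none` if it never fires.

Answer: 1

Derivation:
t=0: input=1 -> V=8
t=1: input=3 -> V=0 FIRE
t=2: input=2 -> V=16
t=3: input=2 -> V=0 FIRE
t=4: input=4 -> V=0 FIRE
t=5: input=1 -> V=8
t=6: input=1 -> V=15
t=7: input=2 -> V=0 FIRE
t=8: input=1 -> V=8
t=9: input=2 -> V=0 FIRE
t=10: input=1 -> V=8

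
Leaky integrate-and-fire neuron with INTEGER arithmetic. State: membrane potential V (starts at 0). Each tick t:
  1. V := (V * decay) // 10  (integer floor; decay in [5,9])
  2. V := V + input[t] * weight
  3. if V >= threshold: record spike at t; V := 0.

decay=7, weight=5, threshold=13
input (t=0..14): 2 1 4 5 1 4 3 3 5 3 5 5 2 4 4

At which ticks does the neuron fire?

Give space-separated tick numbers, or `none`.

t=0: input=2 -> V=10
t=1: input=1 -> V=12
t=2: input=4 -> V=0 FIRE
t=3: input=5 -> V=0 FIRE
t=4: input=1 -> V=5
t=5: input=4 -> V=0 FIRE
t=6: input=3 -> V=0 FIRE
t=7: input=3 -> V=0 FIRE
t=8: input=5 -> V=0 FIRE
t=9: input=3 -> V=0 FIRE
t=10: input=5 -> V=0 FIRE
t=11: input=5 -> V=0 FIRE
t=12: input=2 -> V=10
t=13: input=4 -> V=0 FIRE
t=14: input=4 -> V=0 FIRE

Answer: 2 3 5 6 7 8 9 10 11 13 14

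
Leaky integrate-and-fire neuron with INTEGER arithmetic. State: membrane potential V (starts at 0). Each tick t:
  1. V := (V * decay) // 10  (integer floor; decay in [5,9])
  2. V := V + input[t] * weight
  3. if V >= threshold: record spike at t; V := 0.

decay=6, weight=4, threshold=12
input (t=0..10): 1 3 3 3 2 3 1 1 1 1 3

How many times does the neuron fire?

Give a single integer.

t=0: input=1 -> V=4
t=1: input=3 -> V=0 FIRE
t=2: input=3 -> V=0 FIRE
t=3: input=3 -> V=0 FIRE
t=4: input=2 -> V=8
t=5: input=3 -> V=0 FIRE
t=6: input=1 -> V=4
t=7: input=1 -> V=6
t=8: input=1 -> V=7
t=9: input=1 -> V=8
t=10: input=3 -> V=0 FIRE

Answer: 5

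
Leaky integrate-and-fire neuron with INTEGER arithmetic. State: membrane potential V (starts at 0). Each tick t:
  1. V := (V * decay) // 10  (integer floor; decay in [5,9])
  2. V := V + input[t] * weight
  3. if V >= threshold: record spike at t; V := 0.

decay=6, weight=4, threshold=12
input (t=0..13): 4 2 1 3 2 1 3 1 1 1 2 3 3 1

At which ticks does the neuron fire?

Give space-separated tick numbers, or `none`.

Answer: 0 3 6 10 11 12

Derivation:
t=0: input=4 -> V=0 FIRE
t=1: input=2 -> V=8
t=2: input=1 -> V=8
t=3: input=3 -> V=0 FIRE
t=4: input=2 -> V=8
t=5: input=1 -> V=8
t=6: input=3 -> V=0 FIRE
t=7: input=1 -> V=4
t=8: input=1 -> V=6
t=9: input=1 -> V=7
t=10: input=2 -> V=0 FIRE
t=11: input=3 -> V=0 FIRE
t=12: input=3 -> V=0 FIRE
t=13: input=1 -> V=4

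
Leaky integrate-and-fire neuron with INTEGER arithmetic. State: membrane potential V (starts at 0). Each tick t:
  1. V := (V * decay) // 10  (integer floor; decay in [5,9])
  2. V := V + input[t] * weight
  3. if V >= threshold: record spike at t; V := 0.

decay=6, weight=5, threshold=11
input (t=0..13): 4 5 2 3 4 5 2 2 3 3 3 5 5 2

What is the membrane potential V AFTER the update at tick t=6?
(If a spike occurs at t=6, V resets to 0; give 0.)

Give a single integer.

Answer: 10

Derivation:
t=0: input=4 -> V=0 FIRE
t=1: input=5 -> V=0 FIRE
t=2: input=2 -> V=10
t=3: input=3 -> V=0 FIRE
t=4: input=4 -> V=0 FIRE
t=5: input=5 -> V=0 FIRE
t=6: input=2 -> V=10
t=7: input=2 -> V=0 FIRE
t=8: input=3 -> V=0 FIRE
t=9: input=3 -> V=0 FIRE
t=10: input=3 -> V=0 FIRE
t=11: input=5 -> V=0 FIRE
t=12: input=5 -> V=0 FIRE
t=13: input=2 -> V=10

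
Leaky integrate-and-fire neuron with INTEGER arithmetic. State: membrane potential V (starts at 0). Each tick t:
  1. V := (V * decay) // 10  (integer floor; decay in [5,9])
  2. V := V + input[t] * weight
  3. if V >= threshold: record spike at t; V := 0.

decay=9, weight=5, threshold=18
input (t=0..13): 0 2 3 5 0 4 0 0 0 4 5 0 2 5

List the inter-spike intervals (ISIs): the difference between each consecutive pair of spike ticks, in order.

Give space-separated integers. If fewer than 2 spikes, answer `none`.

t=0: input=0 -> V=0
t=1: input=2 -> V=10
t=2: input=3 -> V=0 FIRE
t=3: input=5 -> V=0 FIRE
t=4: input=0 -> V=0
t=5: input=4 -> V=0 FIRE
t=6: input=0 -> V=0
t=7: input=0 -> V=0
t=8: input=0 -> V=0
t=9: input=4 -> V=0 FIRE
t=10: input=5 -> V=0 FIRE
t=11: input=0 -> V=0
t=12: input=2 -> V=10
t=13: input=5 -> V=0 FIRE

Answer: 1 2 4 1 3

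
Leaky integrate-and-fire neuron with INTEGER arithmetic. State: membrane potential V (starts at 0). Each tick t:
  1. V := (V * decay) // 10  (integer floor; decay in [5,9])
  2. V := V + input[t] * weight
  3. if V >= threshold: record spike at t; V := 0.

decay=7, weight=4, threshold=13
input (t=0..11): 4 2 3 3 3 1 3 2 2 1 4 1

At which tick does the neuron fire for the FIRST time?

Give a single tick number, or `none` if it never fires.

Answer: 0

Derivation:
t=0: input=4 -> V=0 FIRE
t=1: input=2 -> V=8
t=2: input=3 -> V=0 FIRE
t=3: input=3 -> V=12
t=4: input=3 -> V=0 FIRE
t=5: input=1 -> V=4
t=6: input=3 -> V=0 FIRE
t=7: input=2 -> V=8
t=8: input=2 -> V=0 FIRE
t=9: input=1 -> V=4
t=10: input=4 -> V=0 FIRE
t=11: input=1 -> V=4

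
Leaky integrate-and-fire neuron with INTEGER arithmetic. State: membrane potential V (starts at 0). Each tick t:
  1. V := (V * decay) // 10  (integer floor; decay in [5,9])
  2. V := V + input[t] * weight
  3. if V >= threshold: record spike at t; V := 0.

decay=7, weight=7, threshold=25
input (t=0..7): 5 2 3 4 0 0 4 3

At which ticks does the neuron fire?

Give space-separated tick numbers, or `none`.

Answer: 0 2 3 6

Derivation:
t=0: input=5 -> V=0 FIRE
t=1: input=2 -> V=14
t=2: input=3 -> V=0 FIRE
t=3: input=4 -> V=0 FIRE
t=4: input=0 -> V=0
t=5: input=0 -> V=0
t=6: input=4 -> V=0 FIRE
t=7: input=3 -> V=21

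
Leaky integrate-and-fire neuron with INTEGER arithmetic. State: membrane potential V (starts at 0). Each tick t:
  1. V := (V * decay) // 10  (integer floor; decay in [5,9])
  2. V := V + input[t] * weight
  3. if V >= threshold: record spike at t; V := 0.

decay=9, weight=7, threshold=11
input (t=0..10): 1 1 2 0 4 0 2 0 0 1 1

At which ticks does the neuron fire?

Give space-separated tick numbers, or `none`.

Answer: 1 2 4 6 10

Derivation:
t=0: input=1 -> V=7
t=1: input=1 -> V=0 FIRE
t=2: input=2 -> V=0 FIRE
t=3: input=0 -> V=0
t=4: input=4 -> V=0 FIRE
t=5: input=0 -> V=0
t=6: input=2 -> V=0 FIRE
t=7: input=0 -> V=0
t=8: input=0 -> V=0
t=9: input=1 -> V=7
t=10: input=1 -> V=0 FIRE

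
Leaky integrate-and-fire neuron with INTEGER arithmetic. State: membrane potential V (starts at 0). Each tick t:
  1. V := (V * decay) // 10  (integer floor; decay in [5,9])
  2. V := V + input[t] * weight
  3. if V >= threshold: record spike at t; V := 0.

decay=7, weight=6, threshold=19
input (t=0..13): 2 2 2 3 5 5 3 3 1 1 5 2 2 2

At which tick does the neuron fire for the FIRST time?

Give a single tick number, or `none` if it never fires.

t=0: input=2 -> V=12
t=1: input=2 -> V=0 FIRE
t=2: input=2 -> V=12
t=3: input=3 -> V=0 FIRE
t=4: input=5 -> V=0 FIRE
t=5: input=5 -> V=0 FIRE
t=6: input=3 -> V=18
t=7: input=3 -> V=0 FIRE
t=8: input=1 -> V=6
t=9: input=1 -> V=10
t=10: input=5 -> V=0 FIRE
t=11: input=2 -> V=12
t=12: input=2 -> V=0 FIRE
t=13: input=2 -> V=12

Answer: 1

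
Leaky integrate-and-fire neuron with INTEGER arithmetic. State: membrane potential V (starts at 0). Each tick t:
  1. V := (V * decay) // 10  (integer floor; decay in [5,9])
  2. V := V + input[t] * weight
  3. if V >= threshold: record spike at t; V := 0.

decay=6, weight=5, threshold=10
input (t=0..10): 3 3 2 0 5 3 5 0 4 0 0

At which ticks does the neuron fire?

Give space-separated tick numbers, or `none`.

Answer: 0 1 2 4 5 6 8

Derivation:
t=0: input=3 -> V=0 FIRE
t=1: input=3 -> V=0 FIRE
t=2: input=2 -> V=0 FIRE
t=3: input=0 -> V=0
t=4: input=5 -> V=0 FIRE
t=5: input=3 -> V=0 FIRE
t=6: input=5 -> V=0 FIRE
t=7: input=0 -> V=0
t=8: input=4 -> V=0 FIRE
t=9: input=0 -> V=0
t=10: input=0 -> V=0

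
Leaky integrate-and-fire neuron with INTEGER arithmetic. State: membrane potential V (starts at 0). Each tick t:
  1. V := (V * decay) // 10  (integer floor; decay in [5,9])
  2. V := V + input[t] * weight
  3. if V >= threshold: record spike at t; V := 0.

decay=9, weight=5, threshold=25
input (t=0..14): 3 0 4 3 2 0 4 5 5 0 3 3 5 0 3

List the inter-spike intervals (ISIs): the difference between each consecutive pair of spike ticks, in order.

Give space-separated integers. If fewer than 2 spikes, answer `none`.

Answer: 4 1 1 3 1

Derivation:
t=0: input=3 -> V=15
t=1: input=0 -> V=13
t=2: input=4 -> V=0 FIRE
t=3: input=3 -> V=15
t=4: input=2 -> V=23
t=5: input=0 -> V=20
t=6: input=4 -> V=0 FIRE
t=7: input=5 -> V=0 FIRE
t=8: input=5 -> V=0 FIRE
t=9: input=0 -> V=0
t=10: input=3 -> V=15
t=11: input=3 -> V=0 FIRE
t=12: input=5 -> V=0 FIRE
t=13: input=0 -> V=0
t=14: input=3 -> V=15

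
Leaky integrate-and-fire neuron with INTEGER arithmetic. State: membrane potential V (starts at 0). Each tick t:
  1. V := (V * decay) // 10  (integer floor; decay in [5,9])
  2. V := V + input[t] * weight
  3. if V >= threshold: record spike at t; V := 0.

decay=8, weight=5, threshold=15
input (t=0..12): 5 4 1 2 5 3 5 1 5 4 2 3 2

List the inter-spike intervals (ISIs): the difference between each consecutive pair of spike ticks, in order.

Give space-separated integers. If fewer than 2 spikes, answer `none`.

t=0: input=5 -> V=0 FIRE
t=1: input=4 -> V=0 FIRE
t=2: input=1 -> V=5
t=3: input=2 -> V=14
t=4: input=5 -> V=0 FIRE
t=5: input=3 -> V=0 FIRE
t=6: input=5 -> V=0 FIRE
t=7: input=1 -> V=5
t=8: input=5 -> V=0 FIRE
t=9: input=4 -> V=0 FIRE
t=10: input=2 -> V=10
t=11: input=3 -> V=0 FIRE
t=12: input=2 -> V=10

Answer: 1 3 1 1 2 1 2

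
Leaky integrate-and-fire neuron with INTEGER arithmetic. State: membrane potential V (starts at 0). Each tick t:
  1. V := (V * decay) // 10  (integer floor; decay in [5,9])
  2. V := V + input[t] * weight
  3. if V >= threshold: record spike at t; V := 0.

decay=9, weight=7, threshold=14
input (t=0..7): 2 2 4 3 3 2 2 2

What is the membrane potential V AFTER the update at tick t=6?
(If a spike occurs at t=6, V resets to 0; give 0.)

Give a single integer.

Answer: 0

Derivation:
t=0: input=2 -> V=0 FIRE
t=1: input=2 -> V=0 FIRE
t=2: input=4 -> V=0 FIRE
t=3: input=3 -> V=0 FIRE
t=4: input=3 -> V=0 FIRE
t=5: input=2 -> V=0 FIRE
t=6: input=2 -> V=0 FIRE
t=7: input=2 -> V=0 FIRE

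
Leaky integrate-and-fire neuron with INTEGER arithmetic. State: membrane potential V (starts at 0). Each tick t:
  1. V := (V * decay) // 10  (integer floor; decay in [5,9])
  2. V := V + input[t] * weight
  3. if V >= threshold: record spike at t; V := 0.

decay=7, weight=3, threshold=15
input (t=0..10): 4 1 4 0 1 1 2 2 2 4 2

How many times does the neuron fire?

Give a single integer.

t=0: input=4 -> V=12
t=1: input=1 -> V=11
t=2: input=4 -> V=0 FIRE
t=3: input=0 -> V=0
t=4: input=1 -> V=3
t=5: input=1 -> V=5
t=6: input=2 -> V=9
t=7: input=2 -> V=12
t=8: input=2 -> V=14
t=9: input=4 -> V=0 FIRE
t=10: input=2 -> V=6

Answer: 2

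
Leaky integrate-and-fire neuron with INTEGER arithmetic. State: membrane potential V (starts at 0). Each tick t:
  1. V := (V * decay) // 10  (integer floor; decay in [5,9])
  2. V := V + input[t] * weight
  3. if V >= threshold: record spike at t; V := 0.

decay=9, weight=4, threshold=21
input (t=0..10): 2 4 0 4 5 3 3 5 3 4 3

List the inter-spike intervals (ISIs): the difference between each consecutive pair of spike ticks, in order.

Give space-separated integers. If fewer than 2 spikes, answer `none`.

Answer: 3 2 2 2

Derivation:
t=0: input=2 -> V=8
t=1: input=4 -> V=0 FIRE
t=2: input=0 -> V=0
t=3: input=4 -> V=16
t=4: input=5 -> V=0 FIRE
t=5: input=3 -> V=12
t=6: input=3 -> V=0 FIRE
t=7: input=5 -> V=20
t=8: input=3 -> V=0 FIRE
t=9: input=4 -> V=16
t=10: input=3 -> V=0 FIRE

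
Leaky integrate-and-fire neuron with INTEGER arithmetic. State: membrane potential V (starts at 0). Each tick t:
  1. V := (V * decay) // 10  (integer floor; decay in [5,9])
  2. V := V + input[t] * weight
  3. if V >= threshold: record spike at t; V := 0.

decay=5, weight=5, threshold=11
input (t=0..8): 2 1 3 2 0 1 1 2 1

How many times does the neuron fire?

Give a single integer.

t=0: input=2 -> V=10
t=1: input=1 -> V=10
t=2: input=3 -> V=0 FIRE
t=3: input=2 -> V=10
t=4: input=0 -> V=5
t=5: input=1 -> V=7
t=6: input=1 -> V=8
t=7: input=2 -> V=0 FIRE
t=8: input=1 -> V=5

Answer: 2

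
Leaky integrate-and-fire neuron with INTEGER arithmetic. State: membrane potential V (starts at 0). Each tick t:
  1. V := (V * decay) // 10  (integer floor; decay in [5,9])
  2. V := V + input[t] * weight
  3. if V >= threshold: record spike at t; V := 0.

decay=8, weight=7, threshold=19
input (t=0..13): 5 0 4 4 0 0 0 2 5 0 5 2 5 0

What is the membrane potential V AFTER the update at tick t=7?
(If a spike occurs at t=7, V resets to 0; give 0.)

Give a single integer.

Answer: 14

Derivation:
t=0: input=5 -> V=0 FIRE
t=1: input=0 -> V=0
t=2: input=4 -> V=0 FIRE
t=3: input=4 -> V=0 FIRE
t=4: input=0 -> V=0
t=5: input=0 -> V=0
t=6: input=0 -> V=0
t=7: input=2 -> V=14
t=8: input=5 -> V=0 FIRE
t=9: input=0 -> V=0
t=10: input=5 -> V=0 FIRE
t=11: input=2 -> V=14
t=12: input=5 -> V=0 FIRE
t=13: input=0 -> V=0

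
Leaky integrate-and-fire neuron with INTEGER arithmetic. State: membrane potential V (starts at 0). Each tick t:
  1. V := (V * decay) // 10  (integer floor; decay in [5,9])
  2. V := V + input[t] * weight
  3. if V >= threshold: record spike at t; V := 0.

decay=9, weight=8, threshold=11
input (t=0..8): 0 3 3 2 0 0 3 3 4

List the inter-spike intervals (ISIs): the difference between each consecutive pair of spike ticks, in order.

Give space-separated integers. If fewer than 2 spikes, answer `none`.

t=0: input=0 -> V=0
t=1: input=3 -> V=0 FIRE
t=2: input=3 -> V=0 FIRE
t=3: input=2 -> V=0 FIRE
t=4: input=0 -> V=0
t=5: input=0 -> V=0
t=6: input=3 -> V=0 FIRE
t=7: input=3 -> V=0 FIRE
t=8: input=4 -> V=0 FIRE

Answer: 1 1 3 1 1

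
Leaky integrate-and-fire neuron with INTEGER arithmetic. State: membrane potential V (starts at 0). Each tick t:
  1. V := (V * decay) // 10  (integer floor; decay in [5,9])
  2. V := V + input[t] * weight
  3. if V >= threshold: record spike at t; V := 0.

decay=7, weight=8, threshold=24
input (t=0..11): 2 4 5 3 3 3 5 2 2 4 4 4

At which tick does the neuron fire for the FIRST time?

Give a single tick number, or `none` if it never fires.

t=0: input=2 -> V=16
t=1: input=4 -> V=0 FIRE
t=2: input=5 -> V=0 FIRE
t=3: input=3 -> V=0 FIRE
t=4: input=3 -> V=0 FIRE
t=5: input=3 -> V=0 FIRE
t=6: input=5 -> V=0 FIRE
t=7: input=2 -> V=16
t=8: input=2 -> V=0 FIRE
t=9: input=4 -> V=0 FIRE
t=10: input=4 -> V=0 FIRE
t=11: input=4 -> V=0 FIRE

Answer: 1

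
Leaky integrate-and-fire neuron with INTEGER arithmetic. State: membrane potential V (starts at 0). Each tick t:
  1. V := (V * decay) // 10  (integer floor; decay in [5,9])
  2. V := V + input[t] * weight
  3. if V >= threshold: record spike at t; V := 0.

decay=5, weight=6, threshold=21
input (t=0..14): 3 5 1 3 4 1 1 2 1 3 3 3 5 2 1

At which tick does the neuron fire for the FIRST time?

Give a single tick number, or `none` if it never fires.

t=0: input=3 -> V=18
t=1: input=5 -> V=0 FIRE
t=2: input=1 -> V=6
t=3: input=3 -> V=0 FIRE
t=4: input=4 -> V=0 FIRE
t=5: input=1 -> V=6
t=6: input=1 -> V=9
t=7: input=2 -> V=16
t=8: input=1 -> V=14
t=9: input=3 -> V=0 FIRE
t=10: input=3 -> V=18
t=11: input=3 -> V=0 FIRE
t=12: input=5 -> V=0 FIRE
t=13: input=2 -> V=12
t=14: input=1 -> V=12

Answer: 1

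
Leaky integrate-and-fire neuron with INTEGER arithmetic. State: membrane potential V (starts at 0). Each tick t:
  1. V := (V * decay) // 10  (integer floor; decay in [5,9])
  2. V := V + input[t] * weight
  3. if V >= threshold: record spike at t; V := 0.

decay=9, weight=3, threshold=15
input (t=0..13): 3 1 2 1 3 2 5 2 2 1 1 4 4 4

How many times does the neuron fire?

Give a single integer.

t=0: input=3 -> V=9
t=1: input=1 -> V=11
t=2: input=2 -> V=0 FIRE
t=3: input=1 -> V=3
t=4: input=3 -> V=11
t=5: input=2 -> V=0 FIRE
t=6: input=5 -> V=0 FIRE
t=7: input=2 -> V=6
t=8: input=2 -> V=11
t=9: input=1 -> V=12
t=10: input=1 -> V=13
t=11: input=4 -> V=0 FIRE
t=12: input=4 -> V=12
t=13: input=4 -> V=0 FIRE

Answer: 5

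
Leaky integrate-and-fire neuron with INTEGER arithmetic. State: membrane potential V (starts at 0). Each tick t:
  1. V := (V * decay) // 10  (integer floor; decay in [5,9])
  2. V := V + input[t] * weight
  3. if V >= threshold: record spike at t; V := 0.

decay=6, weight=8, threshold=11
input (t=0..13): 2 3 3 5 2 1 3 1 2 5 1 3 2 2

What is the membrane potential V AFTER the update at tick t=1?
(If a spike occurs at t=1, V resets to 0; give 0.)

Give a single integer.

t=0: input=2 -> V=0 FIRE
t=1: input=3 -> V=0 FIRE
t=2: input=3 -> V=0 FIRE
t=3: input=5 -> V=0 FIRE
t=4: input=2 -> V=0 FIRE
t=5: input=1 -> V=8
t=6: input=3 -> V=0 FIRE
t=7: input=1 -> V=8
t=8: input=2 -> V=0 FIRE
t=9: input=5 -> V=0 FIRE
t=10: input=1 -> V=8
t=11: input=3 -> V=0 FIRE
t=12: input=2 -> V=0 FIRE
t=13: input=2 -> V=0 FIRE

Answer: 0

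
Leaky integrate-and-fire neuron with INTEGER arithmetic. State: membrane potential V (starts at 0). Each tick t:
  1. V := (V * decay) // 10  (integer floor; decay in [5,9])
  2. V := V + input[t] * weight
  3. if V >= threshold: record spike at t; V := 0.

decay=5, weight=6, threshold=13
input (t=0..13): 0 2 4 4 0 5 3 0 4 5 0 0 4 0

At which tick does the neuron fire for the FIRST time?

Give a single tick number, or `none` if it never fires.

t=0: input=0 -> V=0
t=1: input=2 -> V=12
t=2: input=4 -> V=0 FIRE
t=3: input=4 -> V=0 FIRE
t=4: input=0 -> V=0
t=5: input=5 -> V=0 FIRE
t=6: input=3 -> V=0 FIRE
t=7: input=0 -> V=0
t=8: input=4 -> V=0 FIRE
t=9: input=5 -> V=0 FIRE
t=10: input=0 -> V=0
t=11: input=0 -> V=0
t=12: input=4 -> V=0 FIRE
t=13: input=0 -> V=0

Answer: 2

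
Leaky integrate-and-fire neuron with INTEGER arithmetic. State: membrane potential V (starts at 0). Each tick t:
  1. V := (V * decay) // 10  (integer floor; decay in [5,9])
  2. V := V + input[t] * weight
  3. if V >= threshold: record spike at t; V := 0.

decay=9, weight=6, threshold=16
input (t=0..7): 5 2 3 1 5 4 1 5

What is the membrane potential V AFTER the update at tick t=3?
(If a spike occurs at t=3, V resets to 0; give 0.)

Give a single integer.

t=0: input=5 -> V=0 FIRE
t=1: input=2 -> V=12
t=2: input=3 -> V=0 FIRE
t=3: input=1 -> V=6
t=4: input=5 -> V=0 FIRE
t=5: input=4 -> V=0 FIRE
t=6: input=1 -> V=6
t=7: input=5 -> V=0 FIRE

Answer: 6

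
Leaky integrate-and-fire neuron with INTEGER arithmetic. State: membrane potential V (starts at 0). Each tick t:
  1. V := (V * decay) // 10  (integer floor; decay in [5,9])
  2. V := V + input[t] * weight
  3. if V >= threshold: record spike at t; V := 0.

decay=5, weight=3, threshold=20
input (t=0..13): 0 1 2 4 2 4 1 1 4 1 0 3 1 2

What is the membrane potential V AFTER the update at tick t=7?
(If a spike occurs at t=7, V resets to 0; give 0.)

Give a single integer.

t=0: input=0 -> V=0
t=1: input=1 -> V=3
t=2: input=2 -> V=7
t=3: input=4 -> V=15
t=4: input=2 -> V=13
t=5: input=4 -> V=18
t=6: input=1 -> V=12
t=7: input=1 -> V=9
t=8: input=4 -> V=16
t=9: input=1 -> V=11
t=10: input=0 -> V=5
t=11: input=3 -> V=11
t=12: input=1 -> V=8
t=13: input=2 -> V=10

Answer: 9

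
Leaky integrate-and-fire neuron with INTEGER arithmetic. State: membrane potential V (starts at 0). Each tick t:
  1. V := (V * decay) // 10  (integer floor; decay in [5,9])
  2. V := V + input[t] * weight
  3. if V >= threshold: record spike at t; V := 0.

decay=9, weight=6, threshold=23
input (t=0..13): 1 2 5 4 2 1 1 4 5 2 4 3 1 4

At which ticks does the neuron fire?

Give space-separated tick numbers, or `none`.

Answer: 2 3 7 8 10 13

Derivation:
t=0: input=1 -> V=6
t=1: input=2 -> V=17
t=2: input=5 -> V=0 FIRE
t=3: input=4 -> V=0 FIRE
t=4: input=2 -> V=12
t=5: input=1 -> V=16
t=6: input=1 -> V=20
t=7: input=4 -> V=0 FIRE
t=8: input=5 -> V=0 FIRE
t=9: input=2 -> V=12
t=10: input=4 -> V=0 FIRE
t=11: input=3 -> V=18
t=12: input=1 -> V=22
t=13: input=4 -> V=0 FIRE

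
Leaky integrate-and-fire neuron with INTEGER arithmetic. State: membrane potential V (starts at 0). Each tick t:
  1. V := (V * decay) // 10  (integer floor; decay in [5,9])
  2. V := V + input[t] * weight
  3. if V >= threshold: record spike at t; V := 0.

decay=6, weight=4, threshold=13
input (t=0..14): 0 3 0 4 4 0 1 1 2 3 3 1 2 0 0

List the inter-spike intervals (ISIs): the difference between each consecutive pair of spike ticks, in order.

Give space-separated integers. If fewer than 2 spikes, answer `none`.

t=0: input=0 -> V=0
t=1: input=3 -> V=12
t=2: input=0 -> V=7
t=3: input=4 -> V=0 FIRE
t=4: input=4 -> V=0 FIRE
t=5: input=0 -> V=0
t=6: input=1 -> V=4
t=7: input=1 -> V=6
t=8: input=2 -> V=11
t=9: input=3 -> V=0 FIRE
t=10: input=3 -> V=12
t=11: input=1 -> V=11
t=12: input=2 -> V=0 FIRE
t=13: input=0 -> V=0
t=14: input=0 -> V=0

Answer: 1 5 3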